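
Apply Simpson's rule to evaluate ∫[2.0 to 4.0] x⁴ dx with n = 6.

f(x) = x⁴
a = 2.0, b = 4.0, n = 6
h = (b - a)/n = 0.333333

Simpson's rule: (h/3)[f(x₀) + 4f(x₁) + 2f(x₂) + ... + f(xₙ)]

x_0 = 2.0000, f(x_0) = 16.000000, coefficient = 1
x_1 = 2.3333, f(x_1) = 29.641975, coefficient = 4
x_2 = 2.6667, f(x_2) = 50.567901, coefficient = 2
x_3 = 3.0000, f(x_3) = 81.000000, coefficient = 4
x_4 = 3.3333, f(x_4) = 123.456790, coefficient = 2
x_5 = 3.6667, f(x_5) = 180.753086, coefficient = 4
x_6 = 4.0000, f(x_6) = 256.000000, coefficient = 1

I ≈ (0.333333/3) × 1785.629630 = 198.403292
Exact value: 198.400000
Error: 0.003292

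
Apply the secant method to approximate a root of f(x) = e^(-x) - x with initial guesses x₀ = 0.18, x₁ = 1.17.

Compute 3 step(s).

f(x) = e^(-x) - x
x₀ = 0.18, x₁ = 1.17

Secant formula: x_{n+1} = x_n - f(x_n)(x_n - x_{n-1})/(f(x_n) - f(x_{n-1}))

Iteration 1:
  f(0.180000) = 0.655270
  f(1.170000) = -0.859633
  x_2 = 1.170000 - (-0.859633)×(1.170000 - 0.180000)/(-0.859633 - 0.655270)
       = 0.608224
Iteration 2:
  f(1.170000) = -0.859633
  f(0.608224) = -0.063907
  x_3 = 0.608224 - (-0.063907)×(0.608224 - 1.170000)/(-0.063907 - (-0.859633))
       = 0.563106
Iteration 3:
  f(0.608224) = -0.063907
  f(0.563106) = 0.006332
  x_4 = 0.563106 - 0.006332×(0.563106 - 0.608224)/(0.006332 - (-0.063907))
       = 0.567173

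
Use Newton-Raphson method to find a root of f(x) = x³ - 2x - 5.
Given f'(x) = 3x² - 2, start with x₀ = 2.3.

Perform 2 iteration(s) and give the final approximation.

f(x) = x³ - 2x - 5
f'(x) = 3x² - 2
x₀ = 2.3

Newton-Raphson formula: x_{n+1} = x_n - f(x_n)/f'(x_n)

Iteration 1:
  f(2.300000) = 2.567000
  f'(2.300000) = 13.870000
  x_1 = 2.300000 - 2.567000/13.870000 = 2.114924
Iteration 2:
  f(2.114924) = 0.230006
  f'(2.114924) = 11.418714
  x_2 = 2.114924 - 0.230006/11.418714 = 2.094781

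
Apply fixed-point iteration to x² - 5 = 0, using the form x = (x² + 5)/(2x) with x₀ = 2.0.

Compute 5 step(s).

Equation: x² - 5 = 0
Fixed-point form: x = (x² + 5)/(2x)
x₀ = 2.0

x_1 = g(2.000000) = 2.250000
x_2 = g(2.250000) = 2.236111
x_3 = g(2.236111) = 2.236068
x_4 = g(2.236068) = 2.236068
x_5 = g(2.236068) = 2.236068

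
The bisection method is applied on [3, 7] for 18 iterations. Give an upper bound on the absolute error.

Bisection error bound: |error| ≤ (b-a)/2^n
|error| ≤ (7 - 3)/2^18 = 4/2^18
|error| ≤ 0.0000152588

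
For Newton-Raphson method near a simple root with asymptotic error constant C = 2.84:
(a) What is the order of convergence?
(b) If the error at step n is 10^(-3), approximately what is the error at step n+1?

(a) Newton-Raphson has quadratic (order 2) convergence near simple roots.
    This means |e_{n+1}| ≈ C|e_n|².

(b) With |e_n| = 10^(-3) and C = 2.84:
    |e_{n+1}| ≈ 2.84 × (10^(-3))² = 2.84 × 10^(-6)

(a) 2 (quadratic); (b) |e_{n+1}| ≈ 2.840e-06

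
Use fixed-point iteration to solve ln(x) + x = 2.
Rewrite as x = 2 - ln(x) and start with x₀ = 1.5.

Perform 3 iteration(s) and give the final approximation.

Equation: ln(x) + x = 2
Fixed-point form: x = 2 - ln(x)
x₀ = 1.5

x_1 = g(1.500000) = 1.594535
x_2 = g(1.594535) = 1.533418
x_3 = g(1.533418) = 1.572501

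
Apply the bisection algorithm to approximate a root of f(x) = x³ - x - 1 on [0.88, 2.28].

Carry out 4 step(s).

f(x) = x³ - x - 1
Initial interval: [0.88, 2.28]

Iteration 1:
  c_1 = (0.880000 + 2.280000)/2 = 1.580000
  f(c_1) = f(1.580000) = 1.364312
  f(a) × f(c) < 0, new interval: [0.880000, 1.580000]
Iteration 2:
  c_2 = (0.880000 + 1.580000)/2 = 1.230000
  f(c_2) = f(1.230000) = -0.369133
  f(a) × f(c) ≥ 0, new interval: [1.230000, 1.580000]
Iteration 3:
  c_3 = (1.230000 + 1.580000)/2 = 1.405000
  f(c_3) = f(1.405000) = 0.368505
  f(a) × f(c) < 0, new interval: [1.230000, 1.405000]
Iteration 4:
  c_4 = (1.230000 + 1.405000)/2 = 1.317500
  f(c_4) = f(1.317500) = -0.030575
  f(a) × f(c) ≥ 0, new interval: [1.317500, 1.405000]

After 4 iteration(s), the approximation is c_4 = 1.317500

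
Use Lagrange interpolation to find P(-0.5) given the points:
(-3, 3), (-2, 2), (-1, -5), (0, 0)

Lagrange interpolation formula:
P(x) = Σ yᵢ × Lᵢ(x)
where Lᵢ(x) = Π_{j≠i} (x - xⱼ)/(xᵢ - xⱼ)

L_0(-0.5) = (-0.5 - (-2))/(-3 - (-2)) × (-0.5 - (-1))/(-3 - (-1)) × (-0.5 - 0)/(-3 - 0) = 0.062500
L_1(-0.5) = (-0.5 - (-3))/(-2 - (-3)) × (-0.5 - (-1))/(-2 - (-1)) × (-0.5 - 0)/(-2 - 0) = -0.312500
L_2(-0.5) = (-0.5 - (-3))/(-1 - (-3)) × (-0.5 - (-2))/(-1 - (-2)) × (-0.5 - 0)/(-1 - 0) = 0.937500
L_3(-0.5) = (-0.5 - (-3))/(0 - (-3)) × (-0.5 - (-2))/(0 - (-2)) × (-0.5 - (-1))/(0 - (-1)) = 0.312500

P(-0.5) = 3×L_0(-0.5) + 2×L_1(-0.5) + (-5)×L_2(-0.5) + 0×L_3(-0.5)
P(-0.5) = -5.125000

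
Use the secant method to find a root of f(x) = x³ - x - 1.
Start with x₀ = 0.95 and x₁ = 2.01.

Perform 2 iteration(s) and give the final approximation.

f(x) = x³ - x - 1
x₀ = 0.95, x₁ = 2.01

Secant formula: x_{n+1} = x_n - f(x_n)(x_n - x_{n-1})/(f(x_n) - f(x_{n-1}))

Iteration 1:
  f(0.950000) = -1.092625
  f(2.010000) = 5.110601
  x_2 = 2.010000 - 5.110601×(2.010000 - 0.950000)/(5.110601 - (-1.092625))
       = 1.136706
Iteration 2:
  f(2.010000) = 5.110601
  f(1.136706) = -0.667966
  x_3 = 1.136706 - (-0.667966)×(1.136706 - 2.010000)/(-0.667966 - 5.110601)
       = 1.237654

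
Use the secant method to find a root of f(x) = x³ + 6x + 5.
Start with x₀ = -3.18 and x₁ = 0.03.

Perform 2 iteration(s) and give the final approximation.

f(x) = x³ + 6x + 5
x₀ = -3.18, x₁ = 0.03

Secant formula: x_{n+1} = x_n - f(x_n)(x_n - x_{n-1})/(f(x_n) - f(x_{n-1}))

Iteration 1:
  f(-3.180000) = -46.237432
  f(0.030000) = 5.180027
  x_2 = 0.030000 - 5.180027×(0.030000 - (-3.180000))/(5.180027 - (-46.237432))
       = -0.293390
Iteration 2:
  f(0.030000) = 5.180027
  f(-0.293390) = 3.214406
  x_3 = -0.293390 - 3.214406×(-0.293390 - 0.030000)/(3.214406 - 5.180027)
       = -0.822234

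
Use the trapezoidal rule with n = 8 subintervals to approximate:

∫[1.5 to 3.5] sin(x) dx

f(x) = sin(x)
a = 1.5, b = 3.5, n = 8
h = (b - a)/n = 0.250000

Trapezoidal rule: (h/2)[f(x₀) + 2f(x₁) + 2f(x₂) + ... + f(xₙ)]

x_0 = 1.5000, f(x_0) = 0.997495, coefficient = 1
x_1 = 1.7500, f(x_1) = 0.983986, coefficient = 2
x_2 = 2.0000, f(x_2) = 0.909297, coefficient = 2
x_3 = 2.2500, f(x_3) = 0.778073, coefficient = 2
x_4 = 2.5000, f(x_4) = 0.598472, coefficient = 2
x_5 = 2.7500, f(x_5) = 0.381661, coefficient = 2
x_6 = 3.0000, f(x_6) = 0.141120, coefficient = 2
x_7 = 3.2500, f(x_7) = -0.108195, coefficient = 2
x_8 = 3.5000, f(x_8) = -0.350783, coefficient = 1

I ≈ (0.250000/2) × 8.015541 = 1.001943
Exact value: 1.007194
Error: 0.005251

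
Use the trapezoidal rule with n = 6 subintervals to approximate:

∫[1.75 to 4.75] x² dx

f(x) = x²
a = 1.75, b = 4.75, n = 6
h = (b - a)/n = 0.500000

Trapezoidal rule: (h/2)[f(x₀) + 2f(x₁) + 2f(x₂) + ... + f(xₙ)]

x_0 = 1.7500, f(x_0) = 3.062500, coefficient = 1
x_1 = 2.2500, f(x_1) = 5.062500, coefficient = 2
x_2 = 2.7500, f(x_2) = 7.562500, coefficient = 2
x_3 = 3.2500, f(x_3) = 10.562500, coefficient = 2
x_4 = 3.7500, f(x_4) = 14.062500, coefficient = 2
x_5 = 4.2500, f(x_5) = 18.062500, coefficient = 2
x_6 = 4.7500, f(x_6) = 22.562500, coefficient = 1

I ≈ (0.500000/2) × 136.250000 = 34.062500
Exact value: 33.937500
Error: 0.125000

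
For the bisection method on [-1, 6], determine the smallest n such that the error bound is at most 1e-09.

We need (b-a)/2^n ≤ 1e-09
(6 - (-1))/2^n ≤ 1e-09
7/2^n ≤ 1e-09
2^n ≥ 7000000000
n ≥ log₂(7000000000) = 32.70
n ≥ 33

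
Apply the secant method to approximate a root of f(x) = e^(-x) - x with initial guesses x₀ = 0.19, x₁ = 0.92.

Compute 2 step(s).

f(x) = e^(-x) - x
x₀ = 0.19, x₁ = 0.92

Secant formula: x_{n+1} = x_n - f(x_n)(x_n - x_{n-1})/(f(x_n) - f(x_{n-1}))

Iteration 1:
  f(0.190000) = 0.636959
  f(0.920000) = -0.521481
  x_2 = 0.920000 - (-0.521481)×(0.920000 - 0.190000)/(-0.521481 - 0.636959)
       = 0.591385
Iteration 2:
  f(0.920000) = -0.521481
  f(0.591385) = -0.037825
  x_3 = 0.591385 - (-0.037825)×(0.591385 - 0.920000)/(-0.037825 - (-0.521481))
       = 0.565685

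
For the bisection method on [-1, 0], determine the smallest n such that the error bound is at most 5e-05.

We need (b-a)/2^n ≤ 5e-05
(0 - (-1))/2^n ≤ 5e-05
1/2^n ≤ 5e-05
2^n ≥ 20000
n ≥ log₂(20000) = 14.29
n ≥ 15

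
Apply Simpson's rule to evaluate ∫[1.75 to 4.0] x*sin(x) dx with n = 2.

f(x) = x*sin(x)
a = 1.75, b = 4.0, n = 2
h = (b - a)/n = 1.125000

Simpson's rule: (h/3)[f(x₀) + 4f(x₁) + 2f(x₂) + ... + f(xₙ)]

x_0 = 1.7500, f(x_0) = 1.721975, coefficient = 1
x_1 = 2.8750, f(x_1) = 0.757407, coefficient = 4
x_2 = 4.0000, f(x_2) = -3.027210, coefficient = 1

I ≈ (1.125000/3) × 1.724394 = 0.646648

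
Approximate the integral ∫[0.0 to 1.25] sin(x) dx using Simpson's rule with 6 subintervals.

f(x) = sin(x)
a = 0.0, b = 1.25, n = 6
h = (b - a)/n = 0.208333

Simpson's rule: (h/3)[f(x₀) + 4f(x₁) + 2f(x₂) + ... + f(xₙ)]

x_0 = 0.0000, f(x_0) = 0.000000, coefficient = 1
x_1 = 0.2083, f(x_1) = 0.206830, coefficient = 4
x_2 = 0.4167, f(x_2) = 0.404715, coefficient = 2
x_3 = 0.6250, f(x_3) = 0.585097, coefficient = 4
x_4 = 0.8333, f(x_4) = 0.740177, coefficient = 2
x_5 = 1.0417, f(x_5) = 0.863247, coefficient = 4
x_6 = 1.2500, f(x_6) = 0.948985, coefficient = 1

I ≈ (0.208333/3) × 9.859462 = 0.684685
Exact value: 0.684678
Error: 0.000007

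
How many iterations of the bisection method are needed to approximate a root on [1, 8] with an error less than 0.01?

We need (b-a)/2^n ≤ 0.01
(8 - 1)/2^n ≤ 0.01
7/2^n ≤ 0.01
2^n ≥ 700
n ≥ log₂(700) = 9.45
n ≥ 10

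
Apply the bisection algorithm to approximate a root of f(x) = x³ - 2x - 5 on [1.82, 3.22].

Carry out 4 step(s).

f(x) = x³ - 2x - 5
Initial interval: [1.82, 3.22]

Iteration 1:
  c_1 = (1.820000 + 3.220000)/2 = 2.520000
  f(c_1) = f(2.520000) = 5.963008
  f(a) × f(c) < 0, new interval: [1.820000, 2.520000]
Iteration 2:
  c_2 = (1.820000 + 2.520000)/2 = 2.170000
  f(c_2) = f(2.170000) = 0.878313
  f(a) × f(c) < 0, new interval: [1.820000, 2.170000]
Iteration 3:
  c_3 = (1.820000 + 2.170000)/2 = 1.995000
  f(c_3) = f(1.995000) = -1.049850
  f(a) × f(c) ≥ 0, new interval: [1.995000, 2.170000]
Iteration 4:
  c_4 = (1.995000 + 2.170000)/2 = 2.082500
  f(c_4) = f(2.082500) = -0.133601
  f(a) × f(c) ≥ 0, new interval: [2.082500, 2.170000]

After 4 iteration(s), the approximation is c_4 = 2.082500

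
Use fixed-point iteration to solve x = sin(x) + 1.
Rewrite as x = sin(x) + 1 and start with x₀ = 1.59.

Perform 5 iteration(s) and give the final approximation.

Equation: x = sin(x) + 1
Fixed-point form: x = sin(x) + 1
x₀ = 1.59

x_1 = g(1.590000) = 1.999816
x_2 = g(1.999816) = 1.909374
x_3 = g(1.909374) = 1.943228
x_4 = g(1.943228) = 1.931445
x_5 = g(1.931445) = 1.935668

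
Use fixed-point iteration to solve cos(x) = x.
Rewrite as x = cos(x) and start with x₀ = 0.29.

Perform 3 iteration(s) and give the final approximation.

Equation: cos(x) = x
Fixed-point form: x = cos(x)
x₀ = 0.29

x_1 = g(0.290000) = 0.958244
x_2 = g(0.958244) = 0.574958
x_3 = g(0.574958) = 0.839215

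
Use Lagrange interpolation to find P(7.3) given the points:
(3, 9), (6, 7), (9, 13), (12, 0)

Lagrange interpolation formula:
P(x) = Σ yᵢ × Lᵢ(x)
where Lᵢ(x) = Π_{j≠i} (x - xⱼ)/(xᵢ - xⱼ)

L_0(7.3) = (7.3 - 6)/(3 - 6) × (7.3 - 9)/(3 - 9) × (7.3 - 12)/(3 - 12) = -0.064117
L_1(7.3) = (7.3 - 3)/(6 - 3) × (7.3 - 9)/(6 - 9) × (7.3 - 12)/(6 - 12) = 0.636241
L_2(7.3) = (7.3 - 3)/(9 - 3) × (7.3 - 6)/(9 - 6) × (7.3 - 12)/(9 - 12) = 0.486537
L_3(7.3) = (7.3 - 3)/(12 - 3) × (7.3 - 6)/(12 - 6) × (7.3 - 9)/(12 - 9) = -0.058660

P(7.3) = 9×L_0(7.3) + 7×L_1(7.3) + 13×L_2(7.3) + 0×L_3(7.3)
P(7.3) = 10.201611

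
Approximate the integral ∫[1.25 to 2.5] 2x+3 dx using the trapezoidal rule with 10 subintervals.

f(x) = 2x+3
a = 1.25, b = 2.5, n = 10
h = (b - a)/n = 0.125000

Trapezoidal rule: (h/2)[f(x₀) + 2f(x₁) + 2f(x₂) + ... + f(xₙ)]

x_0 = 1.2500, f(x_0) = 5.500000, coefficient = 1
x_1 = 1.3750, f(x_1) = 5.750000, coefficient = 2
x_2 = 1.5000, f(x_2) = 6.000000, coefficient = 2
x_3 = 1.6250, f(x_3) = 6.250000, coefficient = 2
x_4 = 1.7500, f(x_4) = 6.500000, coefficient = 2
x_5 = 1.8750, f(x_5) = 6.750000, coefficient = 2
x_6 = 2.0000, f(x_6) = 7.000000, coefficient = 2
x_7 = 2.1250, f(x_7) = 7.250000, coefficient = 2
x_8 = 2.2500, f(x_8) = 7.500000, coefficient = 2
x_9 = 2.3750, f(x_9) = 7.750000, coefficient = 2
x_10 = 2.5000, f(x_10) = 8.000000, coefficient = 1

I ≈ (0.125000/2) × 135.000000 = 8.437500
Exact value: 8.437500
Error: 0.000000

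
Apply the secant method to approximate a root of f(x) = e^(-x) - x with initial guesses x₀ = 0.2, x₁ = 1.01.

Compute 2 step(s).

f(x) = e^(-x) - x
x₀ = 0.2, x₁ = 1.01

Secant formula: x_{n+1} = x_n - f(x_n)(x_n - x_{n-1})/(f(x_n) - f(x_{n-1}))

Iteration 1:
  f(0.200000) = 0.618731
  f(1.010000) = -0.645781
  x_2 = 1.010000 - (-0.645781)×(1.010000 - 0.200000)/(-0.645781 - 0.618731)
       = 0.596336
Iteration 2:
  f(1.010000) = -0.645781
  f(0.596336) = -0.045510
  x_3 = 0.596336 - (-0.045510)×(0.596336 - 1.010000)/(-0.045510 - (-0.645781))
       = 0.564974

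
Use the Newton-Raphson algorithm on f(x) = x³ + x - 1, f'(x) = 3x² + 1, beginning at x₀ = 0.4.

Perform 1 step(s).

f(x) = x³ + x - 1
f'(x) = 3x² + 1
x₀ = 0.4

Newton-Raphson formula: x_{n+1} = x_n - f(x_n)/f'(x_n)

Iteration 1:
  f(0.400000) = -0.536000
  f'(0.400000) = 1.480000
  x_1 = 0.400000 - (-0.536000)/1.480000 = 0.762162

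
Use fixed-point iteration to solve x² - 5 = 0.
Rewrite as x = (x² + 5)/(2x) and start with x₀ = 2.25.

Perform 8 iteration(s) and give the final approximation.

Equation: x² - 5 = 0
Fixed-point form: x = (x² + 5)/(2x)
x₀ = 2.25

x_1 = g(2.250000) = 2.236111
x_2 = g(2.236111) = 2.236068
x_3 = g(2.236068) = 2.236068
x_4 = g(2.236068) = 2.236068
x_5 = g(2.236068) = 2.236068
x_6 = g(2.236068) = 2.236068
x_7 = g(2.236068) = 2.236068
x_8 = g(2.236068) = 2.236068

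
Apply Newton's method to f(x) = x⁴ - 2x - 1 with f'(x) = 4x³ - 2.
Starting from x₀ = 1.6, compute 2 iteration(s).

f(x) = x⁴ - 2x - 1
f'(x) = 4x³ - 2
x₀ = 1.6

Newton-Raphson formula: x_{n+1} = x_n - f(x_n)/f'(x_n)

Iteration 1:
  f(1.600000) = 2.353600
  f'(1.600000) = 14.384000
  x_1 = 1.600000 - 2.353600/14.384000 = 1.436374
Iteration 2:
  f(1.436374) = 0.383921
  f'(1.436374) = 9.853930
  x_2 = 1.436374 - 0.383921/9.853930 = 1.397413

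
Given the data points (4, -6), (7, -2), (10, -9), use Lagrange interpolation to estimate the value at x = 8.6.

Lagrange interpolation formula:
P(x) = Σ yᵢ × Lᵢ(x)
where Lᵢ(x) = Π_{j≠i} (x - xⱼ)/(xᵢ - xⱼ)

L_0(8.6) = (8.6 - 7)/(4 - 7) × (8.6 - 10)/(4 - 10) = -0.124444
L_1(8.6) = (8.6 - 4)/(7 - 4) × (8.6 - 10)/(7 - 10) = 0.715556
L_2(8.6) = (8.6 - 4)/(10 - 4) × (8.6 - 7)/(10 - 7) = 0.408889

P(8.6) = (-6)×L_0(8.6) + (-2)×L_1(8.6) + (-9)×L_2(8.6)
P(8.6) = -4.364444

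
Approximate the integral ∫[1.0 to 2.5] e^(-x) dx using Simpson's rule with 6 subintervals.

f(x) = e^(-x)
a = 1.0, b = 2.5, n = 6
h = (b - a)/n = 0.250000

Simpson's rule: (h/3)[f(x₀) + 4f(x₁) + 2f(x₂) + ... + f(xₙ)]

x_0 = 1.0000, f(x_0) = 0.367879, coefficient = 1
x_1 = 1.2500, f(x_1) = 0.286505, coefficient = 4
x_2 = 1.5000, f(x_2) = 0.223130, coefficient = 2
x_3 = 1.7500, f(x_3) = 0.173774, coefficient = 4
x_4 = 2.0000, f(x_4) = 0.135335, coefficient = 2
x_5 = 2.2500, f(x_5) = 0.105399, coefficient = 4
x_6 = 2.5000, f(x_6) = 0.082085, coefficient = 1

I ≈ (0.250000/3) × 3.429607 = 0.285801
Exact value: 0.285794
Error: 0.000006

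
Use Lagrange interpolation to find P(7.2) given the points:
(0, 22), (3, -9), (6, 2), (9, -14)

Lagrange interpolation formula:
P(x) = Σ yᵢ × Lᵢ(x)
where Lᵢ(x) = Π_{j≠i} (x - xⱼ)/(xᵢ - xⱼ)

L_0(7.2) = (7.2 - 3)/(0 - 3) × (7.2 - 6)/(0 - 6) × (7.2 - 9)/(0 - 9) = 0.056000
L_1(7.2) = (7.2 - 0)/(3 - 0) × (7.2 - 6)/(3 - 6) × (7.2 - 9)/(3 - 9) = -0.288000
L_2(7.2) = (7.2 - 0)/(6 - 0) × (7.2 - 3)/(6 - 3) × (7.2 - 9)/(6 - 9) = 1.008000
L_3(7.2) = (7.2 - 0)/(9 - 0) × (7.2 - 3)/(9 - 3) × (7.2 - 6)/(9 - 6) = 0.224000

P(7.2) = 22×L_0(7.2) + (-9)×L_1(7.2) + 2×L_2(7.2) + (-14)×L_3(7.2)
P(7.2) = 2.704000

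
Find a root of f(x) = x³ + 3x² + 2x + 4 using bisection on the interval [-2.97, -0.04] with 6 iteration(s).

f(x) = x³ + 3x² + 2x + 4
Initial interval: [-2.97, -0.04]

Iteration 1:
  c_1 = (-2.970000 + (-0.040000))/2 = -1.505000
  f(c_1) = f(-1.505000) = 4.376212
  f(a) × f(c) < 0, new interval: [-2.970000, -1.505000]
Iteration 2:
  c_2 = (-2.970000 + (-1.505000))/2 = -2.237500
  f(c_2) = f(-2.237500) = 3.342385
  f(a) × f(c) < 0, new interval: [-2.970000, -2.237500]
Iteration 3:
  c_3 = (-2.970000 + (-2.237500))/2 = -2.603750
  f(c_3) = f(-2.603750) = 1.478882
  f(a) × f(c) < 0, new interval: [-2.970000, -2.603750]
Iteration 4:
  c_4 = (-2.970000 + (-2.603750))/2 = -2.786875
  f(c_4) = f(-2.786875) = 0.081522
  f(a) × f(c) < 0, new interval: [-2.970000, -2.786875]
Iteration 5:
  c_5 = (-2.970000 + (-2.786875))/2 = -2.878438
  f(c_5) = f(-2.878438) = -0.749681
  f(a) × f(c) ≥ 0, new interval: [-2.878438, -2.786875]
Iteration 6:
  c_6 = (-2.878438 + (-2.786875))/2 = -2.832656
  f(c_6) = f(-2.832656) = -0.322556
  f(a) × f(c) ≥ 0, new interval: [-2.832656, -2.786875]

After 6 iteration(s), the approximation is c_6 = -2.832656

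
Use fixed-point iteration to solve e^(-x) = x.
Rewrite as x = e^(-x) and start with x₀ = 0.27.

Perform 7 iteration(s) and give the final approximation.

Equation: e^(-x) = x
Fixed-point form: x = e^(-x)
x₀ = 0.27

x_1 = g(0.270000) = 0.763379
x_2 = g(0.763379) = 0.466089
x_3 = g(0.466089) = 0.627452
x_4 = g(0.627452) = 0.533951
x_5 = g(0.533951) = 0.586284
x_6 = g(0.586284) = 0.556391
x_7 = g(0.556391) = 0.573274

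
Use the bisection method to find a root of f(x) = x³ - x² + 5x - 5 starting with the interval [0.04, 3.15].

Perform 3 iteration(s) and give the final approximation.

f(x) = x³ - x² + 5x - 5
Initial interval: [0.04, 3.15]

Iteration 1:
  c_1 = (0.040000 + 3.150000)/2 = 1.595000
  f(c_1) = f(1.595000) = 4.488695
  f(a) × f(c) < 0, new interval: [0.040000, 1.595000]
Iteration 2:
  c_2 = (0.040000 + 1.595000)/2 = 0.817500
  f(c_2) = f(0.817500) = -1.034466
  f(a) × f(c) ≥ 0, new interval: [0.817500, 1.595000]
Iteration 3:
  c_3 = (0.817500 + 1.595000)/2 = 1.206250
  f(c_3) = f(1.206250) = 1.331352
  f(a) × f(c) < 0, new interval: [0.817500, 1.206250]

After 3 iteration(s), the approximation is c_3 = 1.206250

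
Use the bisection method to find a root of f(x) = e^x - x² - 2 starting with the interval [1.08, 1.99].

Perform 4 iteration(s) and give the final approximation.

f(x) = e^x - x² - 2
Initial interval: [1.08, 1.99]

Iteration 1:
  c_1 = (1.080000 + 1.990000)/2 = 1.535000
  f(c_1) = f(1.535000) = 0.285101
  f(a) × f(c) < 0, new interval: [1.080000, 1.535000]
Iteration 2:
  c_2 = (1.080000 + 1.535000)/2 = 1.307500
  f(c_2) = f(1.307500) = -0.012636
  f(a) × f(c) ≥ 0, new interval: [1.307500, 1.535000]
Iteration 3:
  c_3 = (1.307500 + 1.535000)/2 = 1.421250
  f(c_3) = f(1.421250) = 0.122344
  f(a) × f(c) < 0, new interval: [1.307500, 1.421250]
Iteration 4:
  c_4 = (1.307500 + 1.421250)/2 = 1.364375
  f(c_4) = f(1.364375) = 0.051757
  f(a) × f(c) < 0, new interval: [1.307500, 1.364375]

After 4 iteration(s), the approximation is c_4 = 1.364375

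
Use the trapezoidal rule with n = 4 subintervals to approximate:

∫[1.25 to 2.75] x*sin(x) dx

f(x) = x*sin(x)
a = 1.25, b = 2.75, n = 4
h = (b - a)/n = 0.375000

Trapezoidal rule: (h/2)[f(x₀) + 2f(x₁) + 2f(x₂) + ... + f(xₙ)]

x_0 = 1.2500, f(x_0) = 1.186231, coefficient = 1
x_1 = 1.6250, f(x_1) = 1.622613, coefficient = 2
x_2 = 2.0000, f(x_2) = 1.818595, coefficient = 2
x_3 = 2.3750, f(x_3) = 1.647502, coefficient = 2
x_4 = 2.7500, f(x_4) = 1.049568, coefficient = 1

I ≈ (0.375000/2) × 12.413219 = 2.327479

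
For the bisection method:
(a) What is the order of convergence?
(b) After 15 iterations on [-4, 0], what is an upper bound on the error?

(a) Bisection has linear (order 1) convergence; the error is halved each step.

(b) Error bound = (b-a)/2^n = (0 - (-4))/2^{15}
    = 4/2^{15}

(a) 1 (linear); (b) error ≤ 1.22e-04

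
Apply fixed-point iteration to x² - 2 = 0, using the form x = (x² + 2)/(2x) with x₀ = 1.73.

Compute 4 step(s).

Equation: x² - 2 = 0
Fixed-point form: x = (x² + 2)/(2x)
x₀ = 1.73

x_1 = g(1.730000) = 1.443035
x_2 = g(1.443035) = 1.414501
x_3 = g(1.414501) = 1.414214
x_4 = g(1.414214) = 1.414214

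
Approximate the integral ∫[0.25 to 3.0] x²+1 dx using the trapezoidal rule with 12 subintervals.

f(x) = x²+1
a = 0.25, b = 3.0, n = 12
h = (b - a)/n = 0.229167

Trapezoidal rule: (h/2)[f(x₀) + 2f(x₁) + 2f(x₂) + ... + f(xₙ)]

x_0 = 0.2500, f(x_0) = 1.062500, coefficient = 1
x_1 = 0.4792, f(x_1) = 1.229601, coefficient = 2
x_2 = 0.7083, f(x_2) = 1.501736, coefficient = 2
x_3 = 0.9375, f(x_3) = 1.878906, coefficient = 2
x_4 = 1.1667, f(x_4) = 2.361111, coefficient = 2
x_5 = 1.3958, f(x_5) = 2.948351, coefficient = 2
x_6 = 1.6250, f(x_6) = 3.640625, coefficient = 2
x_7 = 1.8542, f(x_7) = 4.437934, coefficient = 2
x_8 = 2.0833, f(x_8) = 5.340278, coefficient = 2
x_9 = 2.3125, f(x_9) = 6.347656, coefficient = 2
x_10 = 2.5417, f(x_10) = 7.460069, coefficient = 2
x_11 = 2.7708, f(x_11) = 8.677517, coefficient = 2
x_12 = 3.0000, f(x_12) = 10.000000, coefficient = 1

I ≈ (0.229167/2) × 102.710069 = 11.768862
Exact value: 11.744792
Error: 0.024070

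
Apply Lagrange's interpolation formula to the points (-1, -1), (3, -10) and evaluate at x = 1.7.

Lagrange interpolation formula:
P(x) = Σ yᵢ × Lᵢ(x)
where Lᵢ(x) = Π_{j≠i} (x - xⱼ)/(xᵢ - xⱼ)

L_0(1.7) = (1.7 - 3)/(-1 - 3) = 0.325000
L_1(1.7) = (1.7 - (-1))/(3 - (-1)) = 0.675000

P(1.7) = (-1)×L_0(1.7) + (-10)×L_1(1.7)
P(1.7) = -7.075000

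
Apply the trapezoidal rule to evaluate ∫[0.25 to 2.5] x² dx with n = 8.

f(x) = x²
a = 0.25, b = 2.5, n = 8
h = (b - a)/n = 0.281250

Trapezoidal rule: (h/2)[f(x₀) + 2f(x₁) + 2f(x₂) + ... + f(xₙ)]

x_0 = 0.2500, f(x_0) = 0.062500, coefficient = 1
x_1 = 0.5312, f(x_1) = 0.282227, coefficient = 2
x_2 = 0.8125, f(x_2) = 0.660156, coefficient = 2
x_3 = 1.0938, f(x_3) = 1.196289, coefficient = 2
x_4 = 1.3750, f(x_4) = 1.890625, coefficient = 2
x_5 = 1.6562, f(x_5) = 2.743164, coefficient = 2
x_6 = 1.9375, f(x_6) = 3.753906, coefficient = 2
x_7 = 2.2188, f(x_7) = 4.922852, coefficient = 2
x_8 = 2.5000, f(x_8) = 6.250000, coefficient = 1

I ≈ (0.281250/2) × 37.210938 = 5.232788
Exact value: 5.203125
Error: 0.029663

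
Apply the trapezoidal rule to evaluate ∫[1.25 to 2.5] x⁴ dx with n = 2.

f(x) = x⁴
a = 1.25, b = 2.5, n = 2
h = (b - a)/n = 0.625000

Trapezoidal rule: (h/2)[f(x₀) + 2f(x₁) + 2f(x₂) + ... + f(xₙ)]

x_0 = 1.2500, f(x_0) = 2.441406, coefficient = 1
x_1 = 1.8750, f(x_1) = 12.359619, coefficient = 2
x_2 = 2.5000, f(x_2) = 39.062500, coefficient = 1

I ≈ (0.625000/2) × 66.223145 = 20.694733
Exact value: 18.920898
Error: 1.773834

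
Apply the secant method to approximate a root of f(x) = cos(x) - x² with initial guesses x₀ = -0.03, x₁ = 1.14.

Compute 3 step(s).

f(x) = cos(x) - x²
x₀ = -0.03, x₁ = 1.14

Secant formula: x_{n+1} = x_n - f(x_n)(x_n - x_{n-1})/(f(x_n) - f(x_{n-1}))

Iteration 1:
  f(-0.030000) = 0.998650
  f(1.140000) = -0.882005
  x_2 = 1.140000 - (-0.882005)×(1.140000 - (-0.030000))/(-0.882005 - 0.998650)
       = 0.591284
Iteration 2:
  f(1.140000) = -0.882005
  f(0.591284) = 0.480609
  x_3 = 0.591284 - 0.480609×(0.591284 - 1.140000)/(0.480609 - (-0.882005))
       = 0.784822
Iteration 3:
  f(0.591284) = 0.480609
  f(0.784822) = 0.091568
  x_4 = 0.784822 - 0.091568×(0.784822 - 0.591284)/(0.091568 - 0.480609)
       = 0.830375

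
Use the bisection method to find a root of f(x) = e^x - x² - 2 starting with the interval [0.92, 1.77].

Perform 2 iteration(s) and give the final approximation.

f(x) = e^x - x² - 2
Initial interval: [0.92, 1.77]

Iteration 1:
  c_1 = (0.920000 + 1.770000)/2 = 1.345000
  f(c_1) = f(1.345000) = 0.029162
  f(a) × f(c) < 0, new interval: [0.920000, 1.345000]
Iteration 2:
  c_2 = (0.920000 + 1.345000)/2 = 1.132500
  f(c_2) = f(1.132500) = -0.179151
  f(a) × f(c) ≥ 0, new interval: [1.132500, 1.345000]

After 2 iteration(s), the approximation is c_2 = 1.132500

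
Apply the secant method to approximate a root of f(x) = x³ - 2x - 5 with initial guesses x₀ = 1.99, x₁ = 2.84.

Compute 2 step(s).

f(x) = x³ - 2x - 5
x₀ = 1.99, x₁ = 2.84

Secant formula: x_{n+1} = x_n - f(x_n)(x_n - x_{n-1})/(f(x_n) - f(x_{n-1}))

Iteration 1:
  f(1.990000) = -1.099401
  f(2.840000) = 12.226304
  x_2 = 2.840000 - 12.226304×(2.840000 - 1.990000)/(12.226304 - (-1.099401))
       = 2.060127
Iteration 2:
  f(2.840000) = 12.226304
  f(2.060127) = -0.376822
  x_3 = 2.060127 - (-0.376822)×(2.060127 - 2.840000)/(-0.376822 - 12.226304)
       = 2.083444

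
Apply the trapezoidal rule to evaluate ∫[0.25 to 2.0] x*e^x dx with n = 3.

f(x) = x*e^x
a = 0.25, b = 2.0, n = 3
h = (b - a)/n = 0.583333

Trapezoidal rule: (h/2)[f(x₀) + 2f(x₁) + 2f(x₂) + ... + f(xₙ)]

x_0 = 0.2500, f(x_0) = 0.321006, coefficient = 1
x_1 = 0.8333, f(x_1) = 1.917480, coefficient = 2
x_2 = 1.4167, f(x_2) = 5.841417, coefficient = 2
x_3 = 2.0000, f(x_3) = 14.778112, coefficient = 1

I ≈ (0.583333/2) × 30.616912 = 8.929933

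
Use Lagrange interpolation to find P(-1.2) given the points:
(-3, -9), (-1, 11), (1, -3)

Lagrange interpolation formula:
P(x) = Σ yᵢ × Lᵢ(x)
where Lᵢ(x) = Π_{j≠i} (x - xⱼ)/(xᵢ - xⱼ)

L_0(-1.2) = (-1.2 - (-1))/(-3 - (-1)) × (-1.2 - 1)/(-3 - 1) = 0.055000
L_1(-1.2) = (-1.2 - (-3))/(-1 - (-3)) × (-1.2 - 1)/(-1 - 1) = 0.990000
L_2(-1.2) = (-1.2 - (-3))/(1 - (-3)) × (-1.2 - (-1))/(1 - (-1)) = -0.045000

P(-1.2) = (-9)×L_0(-1.2) + 11×L_1(-1.2) + (-3)×L_2(-1.2)
P(-1.2) = 10.530000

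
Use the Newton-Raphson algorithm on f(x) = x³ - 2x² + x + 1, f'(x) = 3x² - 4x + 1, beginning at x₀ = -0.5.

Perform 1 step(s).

f(x) = x³ - 2x² + x + 1
f'(x) = 3x² - 4x + 1
x₀ = -0.5

Newton-Raphson formula: x_{n+1} = x_n - f(x_n)/f'(x_n)

Iteration 1:
  f(-0.500000) = -0.125000
  f'(-0.500000) = 3.750000
  x_1 = -0.500000 - (-0.125000)/3.750000 = -0.466667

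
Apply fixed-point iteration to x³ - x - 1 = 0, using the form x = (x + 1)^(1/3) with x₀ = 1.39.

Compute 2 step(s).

Equation: x³ - x - 1 = 0
Fixed-point form: x = (x + 1)^(1/3)
x₀ = 1.39

x_1 = g(1.390000) = 1.337004
x_2 = g(1.337004) = 1.327048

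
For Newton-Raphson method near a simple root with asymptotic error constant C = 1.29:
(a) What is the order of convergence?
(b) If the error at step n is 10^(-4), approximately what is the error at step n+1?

(a) Newton-Raphson has quadratic (order 2) convergence near simple roots.
    This means |e_{n+1}| ≈ C|e_n|².

(b) With |e_n| = 10^(-4) and C = 1.29:
    |e_{n+1}| ≈ 1.29 × (10^(-4))² = 1.29 × 10^(-8)

(a) 2 (quadratic); (b) |e_{n+1}| ≈ 1.290e-08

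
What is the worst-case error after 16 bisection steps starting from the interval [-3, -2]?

Bisection error bound: |error| ≤ (b-a)/2^n
|error| ≤ (-2 - (-3))/2^16 = 1/2^16
|error| ≤ 0.0000152588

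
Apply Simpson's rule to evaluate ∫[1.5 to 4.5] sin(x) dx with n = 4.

f(x) = sin(x)
a = 1.5, b = 4.5, n = 4
h = (b - a)/n = 0.750000

Simpson's rule: (h/3)[f(x₀) + 4f(x₁) + 2f(x₂) + ... + f(xₙ)]

x_0 = 1.5000, f(x_0) = 0.997495, coefficient = 1
x_1 = 2.2500, f(x_1) = 0.778073, coefficient = 4
x_2 = 3.0000, f(x_2) = 0.141120, coefficient = 2
x_3 = 3.7500, f(x_3) = -0.571561, coefficient = 4
x_4 = 4.5000, f(x_4) = -0.977530, coefficient = 1

I ≈ (0.750000/3) × 1.128252 = 0.282063
Exact value: 0.281533
Error: 0.000530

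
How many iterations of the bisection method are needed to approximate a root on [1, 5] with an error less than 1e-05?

We need (b-a)/2^n ≤ 1e-05
(5 - 1)/2^n ≤ 1e-05
4/2^n ≤ 1e-05
2^n ≥ 400000
n ≥ log₂(400000) = 18.61
n ≥ 19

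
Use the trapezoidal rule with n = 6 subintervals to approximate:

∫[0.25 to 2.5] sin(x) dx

f(x) = sin(x)
a = 0.25, b = 2.5, n = 6
h = (b - a)/n = 0.375000

Trapezoidal rule: (h/2)[f(x₀) + 2f(x₁) + 2f(x₂) + ... + f(xₙ)]

x_0 = 0.2500, f(x_0) = 0.247404, coefficient = 1
x_1 = 0.6250, f(x_1) = 0.585097, coefficient = 2
x_2 = 1.0000, f(x_2) = 0.841471, coefficient = 2
x_3 = 1.3750, f(x_3) = 0.980893, coefficient = 2
x_4 = 1.7500, f(x_4) = 0.983986, coefficient = 2
x_5 = 2.1250, f(x_5) = 0.850320, coefficient = 2
x_6 = 2.5000, f(x_6) = 0.598472, coefficient = 1

I ≈ (0.375000/2) × 9.329410 = 1.749264
Exact value: 1.770056
Error: 0.020792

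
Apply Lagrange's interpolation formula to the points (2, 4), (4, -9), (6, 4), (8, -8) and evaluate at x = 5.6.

Lagrange interpolation formula:
P(x) = Σ yᵢ × Lᵢ(x)
where Lᵢ(x) = Π_{j≠i} (x - xⱼ)/(xᵢ - xⱼ)

L_0(5.6) = (5.6 - 4)/(2 - 4) × (5.6 - 6)/(2 - 6) × (5.6 - 8)/(2 - 8) = -0.032000
L_1(5.6) = (5.6 - 2)/(4 - 2) × (5.6 - 6)/(4 - 6) × (5.6 - 8)/(4 - 8) = 0.216000
L_2(5.6) = (5.6 - 2)/(6 - 2) × (5.6 - 4)/(6 - 4) × (5.6 - 8)/(6 - 8) = 0.864000
L_3(5.6) = (5.6 - 2)/(8 - 2) × (5.6 - 4)/(8 - 4) × (5.6 - 6)/(8 - 6) = -0.048000

P(5.6) = 4×L_0(5.6) + (-9)×L_1(5.6) + 4×L_2(5.6) + (-8)×L_3(5.6)
P(5.6) = 1.768000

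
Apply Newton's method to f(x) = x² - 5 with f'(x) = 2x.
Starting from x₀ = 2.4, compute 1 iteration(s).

f(x) = x² - 5
f'(x) = 2x
x₀ = 2.4

Newton-Raphson formula: x_{n+1} = x_n - f(x_n)/f'(x_n)

Iteration 1:
  f(2.400000) = 0.760000
  f'(2.400000) = 4.800000
  x_1 = 2.400000 - 0.760000/4.800000 = 2.241667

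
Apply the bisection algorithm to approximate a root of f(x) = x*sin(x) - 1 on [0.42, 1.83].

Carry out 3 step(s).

f(x) = x*sin(x) - 1
Initial interval: [0.42, 1.83]

Iteration 1:
  c_1 = (0.420000 + 1.830000)/2 = 1.125000
  f(c_1) = f(1.125000) = 0.015051
  f(a) × f(c) < 0, new interval: [0.420000, 1.125000]
Iteration 2:
  c_2 = (0.420000 + 1.125000)/2 = 0.772500
  f(c_2) = f(0.772500) = -0.460851
  f(a) × f(c) ≥ 0, new interval: [0.772500, 1.125000]
Iteration 3:
  c_3 = (0.772500 + 1.125000)/2 = 0.948750
  f(c_3) = f(0.948750) = -0.228962
  f(a) × f(c) ≥ 0, new interval: [0.948750, 1.125000]

After 3 iteration(s), the approximation is c_3 = 0.948750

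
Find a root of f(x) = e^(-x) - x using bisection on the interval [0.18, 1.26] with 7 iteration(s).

f(x) = e^(-x) - x
Initial interval: [0.18, 1.26]

Iteration 1:
  c_1 = (0.180000 + 1.260000)/2 = 0.720000
  f(c_1) = f(0.720000) = -0.233248
  f(a) × f(c) < 0, new interval: [0.180000, 0.720000]
Iteration 2:
  c_2 = (0.180000 + 0.720000)/2 = 0.450000
  f(c_2) = f(0.450000) = 0.187628
  f(a) × f(c) ≥ 0, new interval: [0.450000, 0.720000]
Iteration 3:
  c_3 = (0.450000 + 0.720000)/2 = 0.585000
  f(c_3) = f(0.585000) = -0.027894
  f(a) × f(c) < 0, new interval: [0.450000, 0.585000]
Iteration 4:
  c_4 = (0.450000 + 0.585000)/2 = 0.517500
  f(c_4) = f(0.517500) = 0.078509
  f(a) × f(c) ≥ 0, new interval: [0.517500, 0.585000]
Iteration 5:
  c_5 = (0.517500 + 0.585000)/2 = 0.551250
  f(c_5) = f(0.551250) = 0.024979
  f(a) × f(c) ≥ 0, new interval: [0.551250, 0.585000]
Iteration 6:
  c_6 = (0.551250 + 0.585000)/2 = 0.568125
  f(c_6) = f(0.568125) = -0.001538
  f(a) × f(c) < 0, new interval: [0.551250, 0.568125]
Iteration 7:
  c_7 = (0.551250 + 0.568125)/2 = 0.559688
  f(c_7) = f(0.559688) = 0.011700
  f(a) × f(c) ≥ 0, new interval: [0.559688, 0.568125]

After 7 iteration(s), the approximation is c_7 = 0.559688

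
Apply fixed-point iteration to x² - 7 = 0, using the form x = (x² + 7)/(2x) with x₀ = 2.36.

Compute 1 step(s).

Equation: x² - 7 = 0
Fixed-point form: x = (x² + 7)/(2x)
x₀ = 2.36

x_1 = g(2.360000) = 2.663051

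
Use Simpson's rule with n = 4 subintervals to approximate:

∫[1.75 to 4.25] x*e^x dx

f(x) = x*e^x
a = 1.75, b = 4.25, n = 4
h = (b - a)/n = 0.625000

Simpson's rule: (h/3)[f(x₀) + 4f(x₁) + 2f(x₂) + ... + f(xₙ)]

x_0 = 1.7500, f(x_0) = 10.070555, coefficient = 1
x_1 = 2.3750, f(x_1) = 25.533656, coefficient = 4
x_2 = 3.0000, f(x_2) = 60.256611, coefficient = 2
x_3 = 3.6250, f(x_3) = 136.027121, coefficient = 4
x_4 = 4.2500, f(x_4) = 297.948002, coefficient = 1

I ≈ (0.625000/3) × 1074.774890 = 223.911435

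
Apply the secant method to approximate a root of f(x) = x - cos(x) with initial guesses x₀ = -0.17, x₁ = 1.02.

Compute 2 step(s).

f(x) = x - cos(x)
x₀ = -0.17, x₁ = 1.02

Secant formula: x_{n+1} = x_n - f(x_n)(x_n - x_{n-1})/(f(x_n) - f(x_{n-1}))

Iteration 1:
  f(-0.170000) = -1.155585
  f(1.020000) = 0.496634
  x_2 = 1.020000 - 0.496634×(1.020000 - (-0.170000))/(0.496634 - (-1.155585))
       = 0.662303
Iteration 2:
  f(1.020000) = 0.496634
  f(0.662303) = -0.126276
  x_3 = 0.662303 - (-0.126276)×(0.662303 - 1.020000)/(-0.126276 - 0.496634)
       = 0.734815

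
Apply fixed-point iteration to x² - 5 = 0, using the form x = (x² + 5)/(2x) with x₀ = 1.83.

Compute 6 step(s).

Equation: x² - 5 = 0
Fixed-point form: x = (x² + 5)/(2x)
x₀ = 1.83

x_1 = g(1.830000) = 2.281120
x_2 = g(2.281120) = 2.236513
x_3 = g(2.236513) = 2.236068
x_4 = g(2.236068) = 2.236068
x_5 = g(2.236068) = 2.236068
x_6 = g(2.236068) = 2.236068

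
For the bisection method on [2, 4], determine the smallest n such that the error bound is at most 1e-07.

We need (b-a)/2^n ≤ 1e-07
(4 - 2)/2^n ≤ 1e-07
2/2^n ≤ 1e-07
2^n ≥ 20000000
n ≥ log₂(20000000) = 24.25
n ≥ 25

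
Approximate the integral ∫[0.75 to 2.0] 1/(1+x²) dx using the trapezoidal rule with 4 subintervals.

f(x) = 1/(1+x²)
a = 0.75, b = 2.0, n = 4
h = (b - a)/n = 0.312500

Trapezoidal rule: (h/2)[f(x₀) + 2f(x₁) + 2f(x₂) + ... + f(xₙ)]

x_0 = 0.7500, f(x_0) = 0.640000, coefficient = 1
x_1 = 1.0625, f(x_1) = 0.469725, coefficient = 2
x_2 = 1.3750, f(x_2) = 0.345946, coefficient = 2
x_3 = 1.6875, f(x_3) = 0.259898, coefficient = 2
x_4 = 2.0000, f(x_4) = 0.200000, coefficient = 1

I ≈ (0.312500/2) × 2.991138 = 0.467365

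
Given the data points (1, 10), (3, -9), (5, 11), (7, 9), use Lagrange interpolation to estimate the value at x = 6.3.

Lagrange interpolation formula:
P(x) = Σ yᵢ × Lᵢ(x)
where Lᵢ(x) = Π_{j≠i} (x - xⱼ)/(xᵢ - xⱼ)

L_0(6.3) = (6.3 - 3)/(1 - 3) × (6.3 - 5)/(1 - 5) × (6.3 - 7)/(1 - 7) = 0.062563
L_1(6.3) = (6.3 - 1)/(3 - 1) × (6.3 - 5)/(3 - 5) × (6.3 - 7)/(3 - 7) = -0.301438
L_2(6.3) = (6.3 - 1)/(5 - 1) × (6.3 - 3)/(5 - 3) × (6.3 - 7)/(5 - 7) = 0.765188
L_3(6.3) = (6.3 - 1)/(7 - 1) × (6.3 - 3)/(7 - 3) × (6.3 - 5)/(7 - 5) = 0.473687

P(6.3) = 10×L_0(6.3) + (-9)×L_1(6.3) + 11×L_2(6.3) + 9×L_3(6.3)
P(6.3) = 16.018813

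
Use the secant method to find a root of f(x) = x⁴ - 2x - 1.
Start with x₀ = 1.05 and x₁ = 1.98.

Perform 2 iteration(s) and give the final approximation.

f(x) = x⁴ - 2x - 1
x₀ = 1.05, x₁ = 1.98

Secant formula: x_{n+1} = x_n - f(x_n)(x_n - x_{n-1})/(f(x_n) - f(x_{n-1}))

Iteration 1:
  f(1.050000) = -1.884494
  f(1.980000) = 10.409536
  x_2 = 1.980000 - 10.409536×(1.980000 - 1.050000)/(10.409536 - (-1.884494))
       = 1.192555
Iteration 2:
  f(1.980000) = 10.409536
  f(1.192555) = -1.362491
  x_3 = 1.192555 - (-1.362491)×(1.192555 - 1.980000)/(-1.362491 - 10.409536)
       = 1.283694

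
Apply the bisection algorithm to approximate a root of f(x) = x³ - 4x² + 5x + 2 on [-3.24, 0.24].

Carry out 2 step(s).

f(x) = x³ - 4x² + 5x + 2
Initial interval: [-3.24, 0.24]

Iteration 1:
  c_1 = (-3.240000 + 0.240000)/2 = -1.500000
  f(c_1) = f(-1.500000) = -17.875000
  f(a) × f(c) ≥ 0, new interval: [-1.500000, 0.240000]
Iteration 2:
  c_2 = (-1.500000 + 0.240000)/2 = -0.630000
  f(c_2) = f(-0.630000) = -2.987647
  f(a) × f(c) ≥ 0, new interval: [-0.630000, 0.240000]

After 2 iteration(s), the approximation is c_2 = -0.630000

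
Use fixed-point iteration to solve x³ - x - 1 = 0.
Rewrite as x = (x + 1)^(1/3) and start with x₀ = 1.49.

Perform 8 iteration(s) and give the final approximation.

Equation: x³ - x - 1 = 0
Fixed-point form: x = (x + 1)^(1/3)
x₀ = 1.49

x_1 = g(1.490000) = 1.355397
x_2 = g(1.355397) = 1.330520
x_3 = g(1.330520) = 1.325819
x_4 = g(1.325819) = 1.324927
x_5 = g(1.324927) = 1.324758
x_6 = g(1.324758) = 1.324726
x_7 = g(1.324726) = 1.324719
x_8 = g(1.324719) = 1.324718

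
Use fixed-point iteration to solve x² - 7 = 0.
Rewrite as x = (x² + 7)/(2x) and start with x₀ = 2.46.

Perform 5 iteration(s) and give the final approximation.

Equation: x² - 7 = 0
Fixed-point form: x = (x² + 7)/(2x)
x₀ = 2.46

x_1 = g(2.460000) = 2.652764
x_2 = g(2.652764) = 2.645761
x_3 = g(2.645761) = 2.645751
x_4 = g(2.645751) = 2.645751
x_5 = g(2.645751) = 2.645751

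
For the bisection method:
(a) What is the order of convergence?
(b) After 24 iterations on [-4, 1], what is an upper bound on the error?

(a) Bisection has linear (order 1) convergence; the error is halved each step.

(b) Error bound = (b-a)/2^n = (1 - (-4))/2^{24}
    = 5/2^{24}

(a) 1 (linear); (b) error ≤ 2.98e-07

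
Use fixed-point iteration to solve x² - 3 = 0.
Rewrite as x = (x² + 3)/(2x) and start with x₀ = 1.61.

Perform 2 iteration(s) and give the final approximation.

Equation: x² - 3 = 0
Fixed-point form: x = (x² + 3)/(2x)
x₀ = 1.61

x_1 = g(1.610000) = 1.736677
x_2 = g(1.736677) = 1.732057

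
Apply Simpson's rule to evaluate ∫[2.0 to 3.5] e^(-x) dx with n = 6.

f(x) = e^(-x)
a = 2.0, b = 3.5, n = 6
h = (b - a)/n = 0.250000

Simpson's rule: (h/3)[f(x₀) + 4f(x₁) + 2f(x₂) + ... + f(xₙ)]

x_0 = 2.0000, f(x_0) = 0.135335, coefficient = 1
x_1 = 2.2500, f(x_1) = 0.105399, coefficient = 4
x_2 = 2.5000, f(x_2) = 0.082085, coefficient = 2
x_3 = 2.7500, f(x_3) = 0.063928, coefficient = 4
x_4 = 3.0000, f(x_4) = 0.049787, coefficient = 2
x_5 = 3.2500, f(x_5) = 0.038774, coefficient = 4
x_6 = 3.5000, f(x_6) = 0.030197, coefficient = 1

I ≈ (0.250000/3) × 1.261682 = 0.105140
Exact value: 0.105138
Error: 0.000002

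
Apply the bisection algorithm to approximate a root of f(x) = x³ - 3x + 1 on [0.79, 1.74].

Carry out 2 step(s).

f(x) = x³ - 3x + 1
Initial interval: [0.79, 1.74]

Iteration 1:
  c_1 = (0.790000 + 1.740000)/2 = 1.265000
  f(c_1) = f(1.265000) = -0.770715
  f(a) × f(c) ≥ 0, new interval: [1.265000, 1.740000]
Iteration 2:
  c_2 = (1.265000 + 1.740000)/2 = 1.502500
  f(c_2) = f(1.502500) = -0.115597
  f(a) × f(c) ≥ 0, new interval: [1.502500, 1.740000]

After 2 iteration(s), the approximation is c_2 = 1.502500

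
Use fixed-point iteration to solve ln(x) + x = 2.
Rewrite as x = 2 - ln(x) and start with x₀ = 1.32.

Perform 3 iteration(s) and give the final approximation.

Equation: ln(x) + x = 2
Fixed-point form: x = 2 - ln(x)
x₀ = 1.32

x_1 = g(1.320000) = 1.722368
x_2 = g(1.722368) = 1.456300
x_3 = g(1.456300) = 1.624101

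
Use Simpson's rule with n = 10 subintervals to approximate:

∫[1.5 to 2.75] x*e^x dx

f(x) = x*e^x
a = 1.5, b = 2.75, n = 10
h = (b - a)/n = 0.125000

Simpson's rule: (h/3)[f(x₀) + 4f(x₁) + 2f(x₂) + ... + f(xₙ)]

x_0 = 1.5000, f(x_0) = 6.722534, coefficient = 1
x_1 = 1.6250, f(x_1) = 8.252431, coefficient = 4
x_2 = 1.7500, f(x_2) = 10.070555, coefficient = 2
x_3 = 1.8750, f(x_3) = 12.226536, coefficient = 4
x_4 = 2.0000, f(x_4) = 14.778112, coefficient = 2
x_5 = 2.1250, f(x_5) = 17.792407, coefficient = 4
x_6 = 2.2500, f(x_6) = 21.347406, coefficient = 2
x_7 = 2.3750, f(x_7) = 25.533656, coefficient = 4
x_8 = 2.5000, f(x_8) = 30.456235, coefficient = 2
x_9 = 2.6250, f(x_9) = 36.237007, coefficient = 4
x_10 = 2.7500, f(x_10) = 43.017238, coefficient = 1

I ≈ (0.125000/3) × 603.212536 = 25.133856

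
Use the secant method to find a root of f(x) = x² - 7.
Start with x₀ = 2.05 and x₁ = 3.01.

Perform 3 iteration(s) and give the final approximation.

f(x) = x² - 7
x₀ = 2.05, x₁ = 3.01

Secant formula: x_{n+1} = x_n - f(x_n)(x_n - x_{n-1})/(f(x_n) - f(x_{n-1}))

Iteration 1:
  f(2.050000) = -2.797500
  f(3.010000) = 2.060100
  x_2 = 3.010000 - 2.060100×(3.010000 - 2.050000)/(2.060100 - (-2.797500))
       = 2.602866
Iteration 2:
  f(3.010000) = 2.060100
  f(2.602866) = -0.225091
  x_3 = 2.602866 - (-0.225091)×(2.602866 - 3.010000)/(-0.225091 - 2.060100)
       = 2.642968
Iteration 3:
  f(2.602866) = -0.225091
  f(2.642968) = -0.014719
  x_4 = 2.642968 - (-0.014719)×(2.642968 - 2.602866)/(-0.014719 - (-0.225091))
       = 2.645774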